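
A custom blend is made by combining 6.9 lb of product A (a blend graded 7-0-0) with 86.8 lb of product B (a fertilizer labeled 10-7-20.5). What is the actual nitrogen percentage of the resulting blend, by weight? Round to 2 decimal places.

9.78% N

Total mass = 6.9 + 86.8 = 93.7 lb.
N mass = 7%×6.9 + 10%×86.8 = 9.163 lb.
% N = 9.163 / 93.7 = 9.77908%.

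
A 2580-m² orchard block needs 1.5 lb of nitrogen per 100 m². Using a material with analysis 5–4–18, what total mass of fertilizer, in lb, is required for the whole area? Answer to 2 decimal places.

Product per 100 m² = 1.5 / 5% = 30 lb.
Total product = 30 × 2580 / 100 = 774 lb.

774.00 lb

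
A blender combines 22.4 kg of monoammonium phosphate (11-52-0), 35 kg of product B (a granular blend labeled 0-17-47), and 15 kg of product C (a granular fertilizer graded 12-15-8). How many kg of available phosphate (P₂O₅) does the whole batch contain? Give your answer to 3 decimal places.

19.848 kg P₂O₅

P₂O₅ mass = 52%×22.4 + 17%×35 + 15%×15 = 19.848 kg.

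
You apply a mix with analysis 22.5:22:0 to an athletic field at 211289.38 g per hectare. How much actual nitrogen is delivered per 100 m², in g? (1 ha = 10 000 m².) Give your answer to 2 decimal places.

nitrogen per hectare = 211289.38 × 22.5% = 47540.1 g.
Convert to per 100 m²: 47540.1 × 0.01 = 475.401 g.

475.40 g N per hundred sq m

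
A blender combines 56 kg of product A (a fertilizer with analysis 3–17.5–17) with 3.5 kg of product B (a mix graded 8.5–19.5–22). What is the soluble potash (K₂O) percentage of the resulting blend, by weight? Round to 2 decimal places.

Total mass = 56 + 3.5 = 59.5 kg.
K₂O mass = 17%×56 + 22%×3.5 = 10.29 kg.
% K₂O = 10.29 / 59.5 = 17.2941%.

17.29% K₂O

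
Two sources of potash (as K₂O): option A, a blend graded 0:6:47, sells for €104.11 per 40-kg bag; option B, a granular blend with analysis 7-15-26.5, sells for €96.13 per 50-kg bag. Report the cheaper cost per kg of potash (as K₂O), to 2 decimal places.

€5.54 per kg K₂O (option A)

option A: K₂O per bag = 40 × 47% = 18.8 kg; cost = 104.11 / 18.8 = €5.5378/kg K₂O.
option B: K₂O per bag = 50 × 26.5% = 13.25 kg; cost = 96.13 / 13.25 = €7.2551/kg K₂O.
option A is cheaper.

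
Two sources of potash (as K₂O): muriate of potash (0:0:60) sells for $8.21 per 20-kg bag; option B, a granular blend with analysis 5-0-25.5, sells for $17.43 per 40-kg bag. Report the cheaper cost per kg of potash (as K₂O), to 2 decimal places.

muriate of potash: K₂O per bag = 20 × 60% = 12 kg; cost = 8.21 / 12 = $0.6842/kg K₂O.
option B: K₂O per bag = 40 × 25.5% = 10.2 kg; cost = 17.43 / 10.2 = $1.7088/kg K₂O.
muriate of potash is cheaper.

$0.68 per kg K₂O (muriate of potash)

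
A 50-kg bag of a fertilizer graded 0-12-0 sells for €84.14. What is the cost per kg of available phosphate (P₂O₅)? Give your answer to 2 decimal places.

€14.02 per kg P₂O₅

P₂O₅ in bag = 50 × 12% = 6 kg.
Cost per kg P₂O₅ = €84.14 / 6 = €14.0233.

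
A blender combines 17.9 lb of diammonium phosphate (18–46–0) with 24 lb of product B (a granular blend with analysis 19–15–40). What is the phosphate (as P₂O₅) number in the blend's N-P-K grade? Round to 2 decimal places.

Total mass = 17.9 + 24 = 41.9 lb.
P₂O₅ mass = 46%×17.9 + 15%×24 = 11.834 lb.
% P₂O₅ = 11.834 / 41.9 = 28.2434%.

28.24% P₂O₅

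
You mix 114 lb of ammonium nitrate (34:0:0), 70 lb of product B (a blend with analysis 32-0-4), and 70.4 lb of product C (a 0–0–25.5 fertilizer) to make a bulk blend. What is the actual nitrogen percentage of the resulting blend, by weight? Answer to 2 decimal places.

Total mass = 114 + 70 + 70.4 = 254.4 lb.
N mass = 34%×114 + 32%×70 + 0%×70.4 = 61.16 lb.
% N = 61.16 / 254.4 = 24.0409%.

24.04% N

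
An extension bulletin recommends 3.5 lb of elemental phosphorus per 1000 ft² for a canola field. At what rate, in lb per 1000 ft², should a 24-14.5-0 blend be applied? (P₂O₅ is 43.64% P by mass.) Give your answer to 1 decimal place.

As P₂O₅: 3.5 / 0.4364 = 8.02016 lb per 1000 ft².
Product per 1000 ft² = 8.02016 / 14.5% = 55.3115 lb.

55.3 lb of product per thousand sq ft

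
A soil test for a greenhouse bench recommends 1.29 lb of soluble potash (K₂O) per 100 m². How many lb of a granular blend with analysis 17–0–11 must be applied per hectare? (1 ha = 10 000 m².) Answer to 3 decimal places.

1172.727 lb of product per hectare

Product per 100 m² = 1.29 / 11% = 11.7273 lb.
Convert to per hectare: 11.7273 × 100 = 1172.7273 lb.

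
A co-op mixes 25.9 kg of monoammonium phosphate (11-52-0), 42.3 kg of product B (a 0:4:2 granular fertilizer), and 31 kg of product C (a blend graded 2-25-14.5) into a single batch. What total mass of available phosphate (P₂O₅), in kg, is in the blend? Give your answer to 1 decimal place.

22.9 kg P₂O₅

P₂O₅ mass = 52%×25.9 + 4%×42.3 + 25%×31 = 22.91 kg.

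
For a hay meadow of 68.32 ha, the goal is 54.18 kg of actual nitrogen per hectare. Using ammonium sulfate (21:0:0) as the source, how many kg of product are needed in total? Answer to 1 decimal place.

Product per hectare = 54.18 / 21% = 258 kg.
Total product = 258 × 68.32 = 17626.56 kg.

17626.6 kg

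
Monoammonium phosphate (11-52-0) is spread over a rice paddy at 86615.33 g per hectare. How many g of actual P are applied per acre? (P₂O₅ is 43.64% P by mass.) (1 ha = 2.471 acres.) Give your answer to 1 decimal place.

7954.4 g P per acre

P₂O₅ per hectare = 86615.33 × 52% = 45040 g.
Elemental P = 45040 × 0.4364 = 19655.4 g per hectare.
Convert to per acre: 19655.4 × 0.404694 = 7954.449 g.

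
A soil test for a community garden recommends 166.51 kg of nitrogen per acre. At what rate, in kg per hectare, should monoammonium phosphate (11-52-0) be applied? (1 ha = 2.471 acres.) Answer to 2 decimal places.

3740.42 kg of product per hectare

Product per acre = 166.51 / 11% = 1513.73 kg.
Convert to per hectare: 1513.73 × 2.471 = 3740.4201 kg.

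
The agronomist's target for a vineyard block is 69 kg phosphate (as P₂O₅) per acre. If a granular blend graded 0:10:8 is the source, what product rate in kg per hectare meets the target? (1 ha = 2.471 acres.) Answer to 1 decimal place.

Product per acre = 69 / 10% = 690 kg.
Convert to per hectare: 690 × 2.471 = 1704.99 kg.

1705.0 kg of product per hectare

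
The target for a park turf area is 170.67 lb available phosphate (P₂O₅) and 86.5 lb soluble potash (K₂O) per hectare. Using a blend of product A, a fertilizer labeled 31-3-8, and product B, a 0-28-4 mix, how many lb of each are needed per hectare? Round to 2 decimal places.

820.43 lb product A, 521.63 lb product B

Per-hectare balance (a = product A, b = product B):
P₂O₅: 0.03·a + 0.28·b = 170.67
K₂O: 0.08·a + 0.04·b = 86.5
From row1: a = (170.67 − 0.28·b) / 0.03.
Into row2: 0.08·(170.67 − 0.28·b)/0.03 + 0.04·b = 86.5 → b = 521.632, a = 820.434.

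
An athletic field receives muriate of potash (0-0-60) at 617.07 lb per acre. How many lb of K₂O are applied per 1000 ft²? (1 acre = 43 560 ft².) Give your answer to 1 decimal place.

K₂O per acre = 617.07 × 60% = 370.242 lb.
Convert to per 1000 ft²: 370.242 × 0.0229568 = 8.49959 lb.

8.5 lb K₂O per thousand sq ft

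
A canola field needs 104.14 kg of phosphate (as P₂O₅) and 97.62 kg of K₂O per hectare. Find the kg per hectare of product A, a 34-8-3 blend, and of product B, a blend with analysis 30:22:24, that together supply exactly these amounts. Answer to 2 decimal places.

Per-hectare balance (a = product A, b = product B):
P₂O₅: 0.08·a + 0.22·b = 104.14
K₂O: 0.03·a + 0.24·b = 97.62
Eliminate a: (row1) − 0.08/0.03·(row2) → -0.42·b = -156.18, so b = 371.857.
Back-substitute: a = (104.14 − 0.22·371.857) / 0.08 = 279.143.

279.14 kg product A, 371.86 kg product B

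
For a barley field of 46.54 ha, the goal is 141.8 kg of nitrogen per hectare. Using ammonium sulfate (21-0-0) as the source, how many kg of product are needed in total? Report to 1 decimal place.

31425.6 kg

Product per hectare = 141.8 / 21% = 675.238 kg.
Total product = 675.238 × 46.54 = 31425.58 kg.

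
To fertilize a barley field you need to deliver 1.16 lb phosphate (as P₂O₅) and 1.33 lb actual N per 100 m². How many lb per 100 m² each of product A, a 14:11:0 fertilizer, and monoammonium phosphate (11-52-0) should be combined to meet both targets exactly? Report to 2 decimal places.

9.29 lb product A, 0.27 lb monoammonium phosphate

Per-100 m² balance (a = product A, b = monoammonium phosphate):
P₂O₅: 0.11·a + 0.52·b = 1.16
N: 0.14·a + 0.11·b = 1.33
From row1: a = (1.16 − 0.52·b) / 0.11.
Into row2: 0.14·(1.16 − 0.52·b)/0.11 + 0.11·b = 1.33 → b = 0.265239, a = 9.2916.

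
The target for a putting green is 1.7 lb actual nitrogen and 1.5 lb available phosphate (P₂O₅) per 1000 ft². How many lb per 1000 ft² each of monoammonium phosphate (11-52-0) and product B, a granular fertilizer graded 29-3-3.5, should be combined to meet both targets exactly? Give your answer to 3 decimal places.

2.603 lb monoammonium phosphate, 4.875 lb product B

Per-1000 ft² balance (a = monoammonium phosphate, b = product B):
N: 0.11·a + 0.29·b = 1.7
P₂O₅: 0.52·a + 0.03·b = 1.5
Eliminate b: (row1) − 0.29/0.03·(row2) → -4.91667·a = -12.8, so a = 2.60339.
Then b = (1.5 − 0.52·2.60339) / 0.03 = 4.87458.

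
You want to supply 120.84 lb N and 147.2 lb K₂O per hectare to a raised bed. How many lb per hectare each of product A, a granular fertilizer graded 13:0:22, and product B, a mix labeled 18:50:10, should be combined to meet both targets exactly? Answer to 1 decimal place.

Per-hectare balance (a = product A, b = product B):
N: 0.13·a + 0.18·b = 120.84
K₂O: 0.22·a + 0.1·b = 147.2
Eliminate a: (row1) − 0.13/0.22·(row2) → 0.120909·b = 33.8582, so b = 280.03.
Back-substitute: a = (120.84 − 0.18·280.03) / 0.13 = 541.805.

541.8 lb product A, 280.0 lb product B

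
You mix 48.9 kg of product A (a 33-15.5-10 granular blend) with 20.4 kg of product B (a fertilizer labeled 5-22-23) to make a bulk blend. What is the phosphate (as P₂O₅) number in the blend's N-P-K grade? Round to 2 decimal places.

Total mass = 48.9 + 20.4 = 69.3 kg.
P₂O₅ mass = 15.5%×48.9 + 22%×20.4 = 12.0675 kg.
% P₂O₅ = 12.0675 / 69.3 = 17.4134%.

17.41% P₂O₅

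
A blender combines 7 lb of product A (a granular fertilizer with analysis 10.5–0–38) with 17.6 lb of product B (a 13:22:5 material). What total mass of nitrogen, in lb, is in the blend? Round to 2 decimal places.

N mass = 10.5%×7 + 13%×17.6 = 3.023 lb.

3.02 lb N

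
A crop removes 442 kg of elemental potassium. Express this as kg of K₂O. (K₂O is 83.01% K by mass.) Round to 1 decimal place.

532.5 kg K₂O

K₂O = 442 / 0.8301 = 532.466 kg.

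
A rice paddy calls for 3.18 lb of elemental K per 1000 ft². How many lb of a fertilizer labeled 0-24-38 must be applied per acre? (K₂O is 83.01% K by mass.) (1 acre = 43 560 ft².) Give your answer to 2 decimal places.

As K₂O: 3.18 / 0.8301 = 3.83086 lb per 1000 ft².
Product per 1000 ft² = 3.83086 / 38% = 10.0812 lb.
Convert to per acre: 10.0812 × 43.56 = 439.138 lb.

439.14 lb of product per acre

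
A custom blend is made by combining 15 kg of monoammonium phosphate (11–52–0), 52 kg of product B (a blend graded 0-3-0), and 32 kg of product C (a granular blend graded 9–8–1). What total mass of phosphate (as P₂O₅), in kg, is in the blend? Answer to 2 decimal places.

11.92 kg P₂O₅

P₂O₅ mass = 52%×15 + 3%×52 + 8%×32 = 11.92 kg.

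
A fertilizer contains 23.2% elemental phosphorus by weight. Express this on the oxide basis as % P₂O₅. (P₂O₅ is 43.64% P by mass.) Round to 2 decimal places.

%P₂O₅ = 23.2 / 0.4364 = 53.1622%.

53.16% P₂O₅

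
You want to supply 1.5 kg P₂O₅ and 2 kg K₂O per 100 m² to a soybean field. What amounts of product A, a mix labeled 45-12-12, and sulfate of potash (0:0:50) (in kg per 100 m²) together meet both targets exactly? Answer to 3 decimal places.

12.500 kg product A, 1.000 kg sulfate of potash

With a, b = kg per 100 m² of product A and sulfate of potash:
P₂O₅: 0.12·a + 0·b = 1.5
K₂O: 0.12·a + 0.5·b = 2
From row1: a = (1.5 − 0·b) / 0.12.
Into row2: 0.12·(1.5 − 0·b)/0.12 + 0.5·b = 2 → b = 1, a = 12.5.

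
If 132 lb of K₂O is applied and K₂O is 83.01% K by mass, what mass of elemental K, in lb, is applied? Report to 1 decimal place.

109.6 lb K

K = 132 × 0.8301 = 109.573 lb.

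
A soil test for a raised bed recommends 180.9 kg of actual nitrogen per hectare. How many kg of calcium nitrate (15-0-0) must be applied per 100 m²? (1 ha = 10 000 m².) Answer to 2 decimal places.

12.06 kg of product per hundred sq m

Product per hectare = 180.9 / 15% = 1206 kg.
Convert to per 100 m²: 1206 × 0.01 = 12.06 kg.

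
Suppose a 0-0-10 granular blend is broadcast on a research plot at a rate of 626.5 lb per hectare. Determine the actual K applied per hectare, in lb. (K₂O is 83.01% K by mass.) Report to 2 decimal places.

52.01 lb K per hectare

K₂O per hectare = 626.5 × 10% = 62.65 lb.
Elemental K = 62.65 × 0.8301 = 52.0058 lb per hectare.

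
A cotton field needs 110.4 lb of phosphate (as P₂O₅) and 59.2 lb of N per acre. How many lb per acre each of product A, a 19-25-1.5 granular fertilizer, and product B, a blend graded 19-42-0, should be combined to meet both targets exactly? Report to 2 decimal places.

120.37 lb product A, 191.21 lb product B

Per-acre balance (a = product A, b = product B):
P₂O₅: 0.25·a + 0.42·b = 110.4
N: 0.19·a + 0.19·b = 59.2
Solving simultaneously: a = 120.372, b = 191.207.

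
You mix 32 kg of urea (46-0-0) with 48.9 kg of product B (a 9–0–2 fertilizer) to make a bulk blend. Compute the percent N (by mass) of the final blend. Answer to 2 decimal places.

23.64% N

Total mass = 32 + 48.9 = 80.9 kg.
N mass = 46%×32 + 9%×48.9 = 19.121 kg.
% N = 19.121 / 80.9 = 23.6354%.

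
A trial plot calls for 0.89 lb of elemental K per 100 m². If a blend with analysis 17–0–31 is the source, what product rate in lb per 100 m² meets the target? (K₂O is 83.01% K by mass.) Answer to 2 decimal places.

As K₂O: 0.89 / 0.8301 = 1.07216 lb per 100 m².
Product per 100 m² = 1.07216 / 31% = 3.45858 lb.

3.46 lb of product per hundred sq m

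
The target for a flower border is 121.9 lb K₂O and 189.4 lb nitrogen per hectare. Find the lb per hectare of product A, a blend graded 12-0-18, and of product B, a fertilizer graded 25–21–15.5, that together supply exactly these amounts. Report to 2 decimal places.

With a, b = lb per hectare of product A and product B:
K₂O: 0.18·a + 0.155·b = 121.9
N: 0.12·a + 0.25·b = 189.4
From row1: a = (121.9 − 0.155·b) / 0.18.
Into row2: 0.12·(121.9 − 0.155·b)/0.18 + 0.25·b = 189.4 → b = 737.273, a = 42.3485.

42.35 lb product A, 737.27 lb product B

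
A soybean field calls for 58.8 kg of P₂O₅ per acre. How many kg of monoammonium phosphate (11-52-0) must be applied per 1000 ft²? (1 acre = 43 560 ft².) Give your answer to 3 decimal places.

Product per acre = 58.8 / 52% = 113.077 kg.
Convert to per 1000 ft²: 113.077 × 0.0229568 = 2.59589 kg.

2.596 kg of product per thousand sq ft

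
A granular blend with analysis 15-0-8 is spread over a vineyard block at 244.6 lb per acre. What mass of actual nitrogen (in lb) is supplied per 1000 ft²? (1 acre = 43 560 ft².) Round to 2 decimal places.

0.84 lb N per thousand sq ft

nitrogen per acre = 244.6 × 15% = 36.69 lb.
Convert to per 1000 ft²: 36.69 × 0.0229568 = 0.842287 lb.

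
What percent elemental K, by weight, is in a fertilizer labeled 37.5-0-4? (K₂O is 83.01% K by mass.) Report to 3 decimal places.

%K = 4 × 0.8301 = 3.3204%.

3.320% K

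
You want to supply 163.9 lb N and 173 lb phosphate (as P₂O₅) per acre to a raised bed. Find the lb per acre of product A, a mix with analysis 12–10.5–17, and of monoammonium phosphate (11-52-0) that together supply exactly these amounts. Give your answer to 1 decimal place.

Per-acre balance (a = product A, b = monoammonium phosphate):
N: 0.12·a + 0.11·b = 163.9
P₂O₅: 0.105·a + 0.52·b = 173
Eliminate a: (row1) − 0.12/0.105·(row2) → -0.484286·b = -33.8143, so b = 69.823.
Back-substitute: a = (163.9 − 0.11·69.823) / 0.12 = 1301.83.

1301.8 lb product A, 69.8 lb monoammonium phosphate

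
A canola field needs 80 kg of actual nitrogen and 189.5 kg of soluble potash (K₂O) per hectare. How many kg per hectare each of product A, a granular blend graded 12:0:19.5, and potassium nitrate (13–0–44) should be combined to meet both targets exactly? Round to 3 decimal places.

With a, b = kg per hectare of product A and potassium nitrate:
N: 0.12·a + 0.13·b = 80
K₂O: 0.195·a + 0.44·b = 189.5
From row1: a = (80 − 0.13·b) / 0.12.
Into row2: 0.195·(80 − 0.13·b)/0.12 + 0.44·b = 189.5 → b = 260.1093, a = 384.8816.

384.882 kg product A, 260.109 kg potassium nitrate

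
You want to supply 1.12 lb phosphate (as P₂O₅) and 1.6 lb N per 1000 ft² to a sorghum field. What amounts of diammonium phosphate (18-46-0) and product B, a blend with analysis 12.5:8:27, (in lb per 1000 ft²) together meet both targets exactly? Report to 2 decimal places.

0.28 lb diammonium phosphate, 12.40 lb product B

Let a = lb of diammonium phosphate, b = lb of product B (per 1000 ft²).
P₂O₅: 0.46·a + 0.08·b = 1.12
N: 0.18·a + 0.125·b = 1.6
From row1: a = (1.12 − 0.08·b) / 0.46.
Into row2: 0.18·(1.12 − 0.08·b)/0.46 + 0.125·b = 1.6 → b = 12.3991, a = 0.278422.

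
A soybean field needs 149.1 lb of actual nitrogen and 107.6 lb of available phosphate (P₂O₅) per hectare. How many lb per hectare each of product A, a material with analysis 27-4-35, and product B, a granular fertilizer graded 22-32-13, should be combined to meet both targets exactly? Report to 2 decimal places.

309.79 lb product A, 297.53 lb product B

With a, b = lb per hectare of product A and product B:
N: 0.27·a + 0.22·b = 149.1
P₂O₅: 0.04·a + 0.32·b = 107.6
Eliminate a: (row1) − 0.27/0.04·(row2) → -1.94·b = -577.2, so b = 297.526.
Back-substitute: a = (149.1 − 0.22·297.526) / 0.27 = 309.794.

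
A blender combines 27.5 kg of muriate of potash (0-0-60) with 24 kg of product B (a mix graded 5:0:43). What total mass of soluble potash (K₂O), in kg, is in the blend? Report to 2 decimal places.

K₂O mass = 60%×27.5 + 43%×24 = 26.82 kg.

26.82 kg K₂O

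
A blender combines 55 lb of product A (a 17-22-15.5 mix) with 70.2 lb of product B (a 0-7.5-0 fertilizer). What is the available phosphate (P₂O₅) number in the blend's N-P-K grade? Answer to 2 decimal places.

13.87% P₂O₅

Total mass = 55 + 70.2 = 125.2 lb.
P₂O₅ mass = 22%×55 + 7.5%×70.2 = 17.365 lb.
% P₂O₅ = 17.365 / 125.2 = 13.8698%.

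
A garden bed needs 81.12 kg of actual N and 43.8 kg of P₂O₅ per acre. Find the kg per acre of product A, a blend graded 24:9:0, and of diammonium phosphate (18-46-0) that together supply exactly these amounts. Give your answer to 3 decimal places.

Per-acre balance (a = product A, b = diammonium phosphate):
N: 0.24·a + 0.18·b = 81.12
P₂O₅: 0.09·a + 0.46·b = 43.8
Eliminate b: (row1) − 0.18/0.46·(row2) → 0.204783·a = 63.9809, so a = 312.4331.
Then b = (43.8 − 0.09·312.4331) / 0.46 = 34.0892.

312.433 kg product A, 34.089 kg diammonium phosphate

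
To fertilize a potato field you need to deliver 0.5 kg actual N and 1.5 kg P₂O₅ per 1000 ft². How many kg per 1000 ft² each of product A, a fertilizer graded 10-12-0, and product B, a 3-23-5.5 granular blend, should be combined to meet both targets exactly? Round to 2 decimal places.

Per-1000 ft² balance (a = product A, b = product B):
N: 0.1·a + 0.03·b = 0.5
P₂O₅: 0.12·a + 0.23·b = 1.5
Solving simultaneously: a = 3.60825, b = 4.63918.

3.61 kg product A, 4.64 kg product B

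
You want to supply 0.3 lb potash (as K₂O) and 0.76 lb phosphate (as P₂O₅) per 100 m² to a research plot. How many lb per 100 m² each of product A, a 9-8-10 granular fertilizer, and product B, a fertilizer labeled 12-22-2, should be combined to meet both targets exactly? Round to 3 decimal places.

Let a = lb of product A, b = lb of product B (per 100 m²).
K₂O: 0.1·a + 0.02·b = 0.3
P₂O₅: 0.08·a + 0.22·b = 0.76
Eliminate a: (row1) − 0.1/0.08·(row2) → -0.255·b = -0.65, so b = 2.54902.
Back-substitute: a = (0.3 − 0.02·2.54902) / 0.1 = 2.4902.

2.490 lb product A, 2.549 lb product B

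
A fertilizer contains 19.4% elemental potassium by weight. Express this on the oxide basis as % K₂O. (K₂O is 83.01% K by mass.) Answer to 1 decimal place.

23.4% K₂O

%K₂O = 19.4 / 0.8301 = 23.3707%.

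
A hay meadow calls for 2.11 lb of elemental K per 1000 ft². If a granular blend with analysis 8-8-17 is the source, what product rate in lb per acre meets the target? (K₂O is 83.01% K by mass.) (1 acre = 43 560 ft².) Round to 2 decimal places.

As K₂O: 2.11 / 0.8301 = 2.54186 lb per 1000 ft².
Product per 1000 ft² = 2.54186 / 17% = 14.9521 lb.
Convert to per acre: 14.9521 × 43.56 = 651.3149 lb.

651.31 lb of product per acre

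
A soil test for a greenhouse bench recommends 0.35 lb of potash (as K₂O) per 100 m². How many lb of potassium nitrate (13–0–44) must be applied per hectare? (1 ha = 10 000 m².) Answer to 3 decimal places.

Product per 100 m² = 0.35 / 44% = 0.795455 lb.
Convert to per hectare: 0.795455 × 100 = 79.54545 lb.

79.545 lb of product per hectare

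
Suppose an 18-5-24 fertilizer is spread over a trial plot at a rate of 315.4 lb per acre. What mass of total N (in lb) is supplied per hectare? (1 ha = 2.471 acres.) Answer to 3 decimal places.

nitrogen per acre = 315.4 × 18% = 56.772 lb.
Convert to per hectare: 56.772 × 2.471 = 140.2836 lb.

140.284 lb N per hectare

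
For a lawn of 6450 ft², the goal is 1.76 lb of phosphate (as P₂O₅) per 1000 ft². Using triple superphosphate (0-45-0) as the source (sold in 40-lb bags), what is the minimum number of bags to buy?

Product per 1000 ft² = 1.76 / 45% = 3.91111 lb.
Total product = 3.91111 × 6450 / 1000 = 25.2267 lb.
Bags = ⌈25.2267 / 40⌉ = 1.

1 bags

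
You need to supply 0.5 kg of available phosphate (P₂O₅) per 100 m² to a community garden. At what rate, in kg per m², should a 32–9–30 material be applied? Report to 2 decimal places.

Product per 100 m² = 0.5 / 9% = 5.55556 kg.
Convert to per m²: 5.55556 × 0.01 = 0.0555556 kg.

0.06 kg of product per sq m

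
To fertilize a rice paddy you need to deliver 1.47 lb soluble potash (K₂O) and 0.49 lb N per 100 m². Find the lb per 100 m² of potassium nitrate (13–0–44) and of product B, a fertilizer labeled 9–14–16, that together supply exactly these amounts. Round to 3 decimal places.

2.867 lb potassium nitrate, 1.303 lb product B

Per-100 m² balance (a = potassium nitrate, b = product B):
K₂O: 0.44·a + 0.16·b = 1.47
N: 0.13·a + 0.09·b = 0.49
From row1: a = (1.47 − 0.16·b) / 0.44.
Into row2: 0.13·(1.47 − 0.16·b)/0.44 + 0.09·b = 0.49 → b = 1.30319, a = 2.86702.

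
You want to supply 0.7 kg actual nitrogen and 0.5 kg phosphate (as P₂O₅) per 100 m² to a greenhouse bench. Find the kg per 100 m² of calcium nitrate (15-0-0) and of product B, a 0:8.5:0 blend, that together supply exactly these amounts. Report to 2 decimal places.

4.67 kg calcium nitrate, 5.88 kg product B

Let a = kg of calcium nitrate, b = kg of product B (per 100 m²).
N: 0.15·a + 0·b = 0.7
P₂O₅: 0·a + 0.085·b = 0.5
Solving simultaneously: a = 4.66667, b = 5.88235.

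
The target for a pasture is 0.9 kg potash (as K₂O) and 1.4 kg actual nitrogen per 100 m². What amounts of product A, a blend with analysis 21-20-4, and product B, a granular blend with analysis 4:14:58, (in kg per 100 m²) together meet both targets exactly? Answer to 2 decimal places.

6.46 kg product A, 1.11 kg product B

With a, b = kg per 100 m² of product A and product B:
K₂O: 0.04·a + 0.58·b = 0.9
N: 0.21·a + 0.04·b = 1.4
Eliminate a: (row1) − 0.04/0.21·(row2) → 0.572381·b = 0.633333, so b = 1.10649.
Back-substitute: a = (0.9 − 0.58·1.10649) / 0.04 = 6.45591.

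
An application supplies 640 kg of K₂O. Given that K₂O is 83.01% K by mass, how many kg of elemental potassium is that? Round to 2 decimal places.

531.26 kg K

K = 640 × 0.8301 = 531.264 kg.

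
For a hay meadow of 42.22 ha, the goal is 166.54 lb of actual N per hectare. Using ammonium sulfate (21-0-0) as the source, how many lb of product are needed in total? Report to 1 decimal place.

33482.5 lb

Product per hectare = 166.54 / 21% = 793.048 lb.
Total product = 793.048 × 42.22 = 33482.47 lb.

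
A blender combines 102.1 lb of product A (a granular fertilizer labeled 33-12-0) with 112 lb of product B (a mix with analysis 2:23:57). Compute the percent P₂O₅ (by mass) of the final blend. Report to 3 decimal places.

17.754% P₂O₅

Total mass = 102.1 + 112 = 214.1 lb.
P₂O₅ mass = 12%×102.1 + 23%×112 = 38.012 lb.
% P₂O₅ = 38.012 / 214.1 = 17.7543%.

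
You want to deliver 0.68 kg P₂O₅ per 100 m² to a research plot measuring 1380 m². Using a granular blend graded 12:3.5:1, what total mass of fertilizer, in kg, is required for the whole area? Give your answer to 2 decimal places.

Product per 100 m² = 0.68 / 3.5% = 19.4286 kg.
Total product = 19.4286 × 1380 / 100 = 268.114 kg.

268.11 kg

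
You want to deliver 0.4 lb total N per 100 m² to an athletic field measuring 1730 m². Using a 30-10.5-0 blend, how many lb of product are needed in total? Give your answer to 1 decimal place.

Product per 100 m² = 0.4 / 30% = 1.33333 lb.
Total product = 1.33333 × 1730 / 100 = 23.0667 lb.

23.1 lb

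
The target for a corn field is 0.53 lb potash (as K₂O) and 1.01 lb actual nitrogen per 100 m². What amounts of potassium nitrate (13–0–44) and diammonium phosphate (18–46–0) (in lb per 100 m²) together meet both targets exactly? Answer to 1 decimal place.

Per-100 m² balance (a = potassium nitrate, b = diammonium phosphate):
K₂O: 0.44·a + 0·b = 0.53
N: 0.13·a + 0.18·b = 1.01
Eliminate b: (row1) − 0/0.18·(row2) → 0.44·a = 0.53, so a = 1.20455.
Then b = (1.01 − 0.13·1.20455) / 0.18 = 4.74116.

1.2 lb potassium nitrate, 4.7 lb diammonium phosphate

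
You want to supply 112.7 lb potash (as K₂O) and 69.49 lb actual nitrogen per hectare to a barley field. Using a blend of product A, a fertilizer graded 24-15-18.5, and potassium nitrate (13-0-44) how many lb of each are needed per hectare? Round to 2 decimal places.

Per-hectare balance (a = product A, b = potassium nitrate):
K₂O: 0.185·a + 0.44·b = 112.7
N: 0.24·a + 0.13·b = 69.49
Solving simultaneously: a = 195.274, b = 174.032.

195.27 lb product A, 174.03 lb potassium nitrate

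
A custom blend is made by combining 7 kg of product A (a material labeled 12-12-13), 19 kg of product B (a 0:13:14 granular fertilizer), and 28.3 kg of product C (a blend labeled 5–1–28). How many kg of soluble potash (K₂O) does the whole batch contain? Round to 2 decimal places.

K₂O mass = 13%×7 + 14%×19 + 28%×28.3 = 11.494 kg.

11.49 kg K₂O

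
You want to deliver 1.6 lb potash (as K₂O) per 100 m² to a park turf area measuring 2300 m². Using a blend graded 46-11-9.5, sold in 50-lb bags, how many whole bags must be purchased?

8 bags

Product per 100 m² = 1.6 / 9.5% = 16.8421 lb.
Total product = 16.8421 × 2300 / 100 = 387.368 lb.
Bags = ⌈387.368 / 50⌉ = 8.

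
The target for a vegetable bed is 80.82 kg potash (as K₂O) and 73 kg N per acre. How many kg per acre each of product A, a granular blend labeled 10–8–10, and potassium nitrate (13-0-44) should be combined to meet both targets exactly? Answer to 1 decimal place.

697.2 kg product A, 25.2 kg potassium nitrate

With a, b = kg per acre of product A and potassium nitrate:
K₂O: 0.1·a + 0.44·b = 80.82
N: 0.1·a + 0.13·b = 73
From row1: a = (80.82 − 0.44·b) / 0.1.
Into row2: 0.1·(80.82 − 0.44·b)/0.1 + 0.13·b = 73 → b = 25.2258, a = 697.206.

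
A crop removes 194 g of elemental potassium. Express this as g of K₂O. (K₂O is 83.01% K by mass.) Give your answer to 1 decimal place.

K₂O = 194 / 0.8301 = 233.707 g.

233.7 g K₂O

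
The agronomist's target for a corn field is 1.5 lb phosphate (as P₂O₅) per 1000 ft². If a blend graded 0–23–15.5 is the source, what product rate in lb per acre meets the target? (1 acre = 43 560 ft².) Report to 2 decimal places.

Product per 1000 ft² = 1.5 / 23% = 6.52174 lb.
Convert to per acre: 6.52174 × 43.56 = 284.087 lb.

284.09 lb of product per acre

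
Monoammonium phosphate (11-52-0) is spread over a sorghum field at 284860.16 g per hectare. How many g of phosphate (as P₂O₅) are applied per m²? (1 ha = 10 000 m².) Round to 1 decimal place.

14.8 g P₂O₅ per sq m

P₂O₅ per hectare = 284860.16 × 52% = 148127 g.
Convert to per m²: 148127 × 0.0001 = 14.8127 g.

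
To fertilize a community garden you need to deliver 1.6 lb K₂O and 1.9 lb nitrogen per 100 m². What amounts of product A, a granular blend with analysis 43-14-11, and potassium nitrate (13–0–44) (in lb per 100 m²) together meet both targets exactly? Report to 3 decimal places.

With a, b = lb per 100 m² of product A and potassium nitrate:
K₂O: 0.11·a + 0.44·b = 1.6
N: 0.43·a + 0.13·b = 1.9
Solving simultaneously: a = 3.59062, b = 2.73871.

3.591 lb product A, 2.739 lb potassium nitrate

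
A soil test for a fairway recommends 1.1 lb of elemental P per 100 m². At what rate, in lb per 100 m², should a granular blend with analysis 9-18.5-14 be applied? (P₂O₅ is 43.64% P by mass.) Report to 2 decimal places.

13.62 lb of product per hundred sq m

As P₂O₅: 1.1 / 0.4364 = 2.52062 lb per 100 m².
Product per 100 m² = 2.52062 / 18.5% = 13.62499 lb.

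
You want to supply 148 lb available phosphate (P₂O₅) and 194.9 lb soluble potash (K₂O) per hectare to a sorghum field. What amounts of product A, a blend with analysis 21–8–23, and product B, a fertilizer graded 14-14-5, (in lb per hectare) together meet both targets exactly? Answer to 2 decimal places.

705.18 lb product A, 654.18 lb product B

With a, b = lb per hectare of product A and product B:
P₂O₅: 0.08·a + 0.14·b = 148
K₂O: 0.23·a + 0.05·b = 194.9
Solving simultaneously: a = 705.177, b = 654.184.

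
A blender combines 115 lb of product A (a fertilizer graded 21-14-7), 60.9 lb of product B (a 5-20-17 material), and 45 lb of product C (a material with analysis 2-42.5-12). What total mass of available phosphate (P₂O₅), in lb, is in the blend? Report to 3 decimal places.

P₂O₅ mass = 14%×115 + 20%×60.9 + 42.5%×45 = 47.405 lb.

47.405 lb P₂O₅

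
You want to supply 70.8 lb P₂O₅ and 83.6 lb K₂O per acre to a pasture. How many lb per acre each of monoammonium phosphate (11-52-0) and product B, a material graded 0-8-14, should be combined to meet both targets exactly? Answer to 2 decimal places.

With a, b = lb per acre of monoammonium phosphate and product B:
P₂O₅: 0.52·a + 0.08·b = 70.8
K₂O: 0·a + 0.14·b = 83.6
Solving simultaneously: a = 44.2857, b = 597.143.

44.29 lb monoammonium phosphate, 597.14 lb product B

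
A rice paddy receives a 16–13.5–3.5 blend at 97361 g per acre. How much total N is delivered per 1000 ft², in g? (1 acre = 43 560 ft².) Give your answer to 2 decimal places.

nitrogen per acre = 97361 × 16% = 15577.8 g.
Convert to per 1000 ft²: 15577.8 × 0.0229568 = 357.616 g.

357.62 g N per thousand sq ft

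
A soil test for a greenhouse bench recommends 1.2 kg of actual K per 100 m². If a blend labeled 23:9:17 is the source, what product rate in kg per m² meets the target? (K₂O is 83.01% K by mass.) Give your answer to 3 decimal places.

As K₂O: 1.2 / 0.8301 = 1.44561 kg per 100 m².
Product per 100 m² = 1.44561 / 17% = 8.50358 kg.
Convert to per m²: 8.50358 × 0.01 = 0.0850358 kg.

0.085 kg of product per sq m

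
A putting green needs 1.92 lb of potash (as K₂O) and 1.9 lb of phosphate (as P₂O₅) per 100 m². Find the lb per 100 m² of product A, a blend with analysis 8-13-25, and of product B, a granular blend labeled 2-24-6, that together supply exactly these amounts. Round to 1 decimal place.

6.6 lb product A, 4.3 lb product B

Let a = lb of product A, b = lb of product B (per 100 m²).
K₂O: 0.25·a + 0.06·b = 1.92
P₂O₅: 0.13·a + 0.24·b = 1.9
Solving simultaneously: a = 6.64368, b = 4.31801.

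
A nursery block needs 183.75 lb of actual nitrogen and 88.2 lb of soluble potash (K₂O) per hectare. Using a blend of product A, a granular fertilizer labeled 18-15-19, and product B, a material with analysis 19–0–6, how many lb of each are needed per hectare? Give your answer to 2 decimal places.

226.60 lb product A, 752.43 lb product B

With a, b = lb per hectare of product A and product B:
N: 0.18·a + 0.19·b = 183.75
K₂O: 0.19·a + 0.06·b = 88.2
Eliminate a: (row1) − 0.18/0.19·(row2) → 0.133158·b = 100.192, so b = 752.431.
Back-substitute: a = (183.75 − 0.19·752.431) / 0.18 = 226.601.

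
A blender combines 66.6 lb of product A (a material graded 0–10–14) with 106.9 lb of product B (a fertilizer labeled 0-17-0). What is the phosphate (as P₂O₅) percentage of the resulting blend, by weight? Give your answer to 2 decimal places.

14.31% P₂O₅

Total mass = 66.6 + 106.9 = 173.5 lb.
P₂O₅ mass = 10%×66.6 + 17%×106.9 = 24.833 lb.
% P₂O₅ = 24.833 / 173.5 = 14.313%.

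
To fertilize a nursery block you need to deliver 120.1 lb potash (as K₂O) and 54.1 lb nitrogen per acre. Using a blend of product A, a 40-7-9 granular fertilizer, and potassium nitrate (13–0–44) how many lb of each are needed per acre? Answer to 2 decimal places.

With a, b = lb per acre of product A and potassium nitrate:
K₂O: 0.09·a + 0.44·b = 120.1
N: 0.4·a + 0.13·b = 54.1
Eliminate b: (row1) − 0.44/0.13·(row2) → -1.26385·a = -63.0077, so a = 49.8539.
Then b = (54.1 − 0.4·49.8539) / 0.13 = 262.757.

49.85 lb product A, 262.76 lb potassium nitrate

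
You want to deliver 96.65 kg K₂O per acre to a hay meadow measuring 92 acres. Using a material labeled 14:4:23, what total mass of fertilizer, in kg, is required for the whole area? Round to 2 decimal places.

Product per acre = 96.65 / 23% = 420.217 kg.
Total product = 420.217 × 92 = 38660 kg.

38660.00 kg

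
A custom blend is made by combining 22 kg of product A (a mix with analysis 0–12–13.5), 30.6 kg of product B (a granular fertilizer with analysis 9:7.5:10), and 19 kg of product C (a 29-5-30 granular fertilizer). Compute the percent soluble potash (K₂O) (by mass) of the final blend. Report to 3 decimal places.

Total mass = 22 + 30.6 + 19 = 71.6 kg.
K₂O mass = 13.5%×22 + 10%×30.6 + 30%×19 = 11.73 kg.
% K₂O = 11.73 / 71.6 = 16.3827%.

16.383% K₂O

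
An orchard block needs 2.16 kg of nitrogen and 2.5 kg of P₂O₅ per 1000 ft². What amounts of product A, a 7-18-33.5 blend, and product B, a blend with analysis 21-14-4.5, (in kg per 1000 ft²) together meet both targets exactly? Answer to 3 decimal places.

Let a = kg of product A, b = kg of product B (per 1000 ft²).
N: 0.07·a + 0.21·b = 2.16
P₂O₅: 0.18·a + 0.14·b = 2.5
From row1: a = (2.16 − 0.21·b) / 0.07.
Into row2: 0.18·(2.16 − 0.21·b)/0.07 + 0.14·b = 2.5 → b = 7.63571, a = 7.95.

7.950 kg product A, 7.636 kg product B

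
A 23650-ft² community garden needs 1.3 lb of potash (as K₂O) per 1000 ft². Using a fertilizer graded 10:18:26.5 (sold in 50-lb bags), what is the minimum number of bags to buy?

Product per 1000 ft² = 1.3 / 26.5% = 4.90566 lb.
Total product = 4.90566 × 23650 / 1000 = 116.019 lb.
Bags = ⌈116.019 / 50⌉ = 3.

3 bags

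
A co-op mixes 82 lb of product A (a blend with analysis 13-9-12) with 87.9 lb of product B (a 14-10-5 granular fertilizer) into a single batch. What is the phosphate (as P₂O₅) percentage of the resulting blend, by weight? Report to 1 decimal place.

Total mass = 82 + 87.9 = 169.9 lb.
P₂O₅ mass = 9%×82 + 10%×87.9 = 16.17 lb.
% P₂O₅ = 16.17 / 169.9 = 9.51736%.

9.5% P₂O₅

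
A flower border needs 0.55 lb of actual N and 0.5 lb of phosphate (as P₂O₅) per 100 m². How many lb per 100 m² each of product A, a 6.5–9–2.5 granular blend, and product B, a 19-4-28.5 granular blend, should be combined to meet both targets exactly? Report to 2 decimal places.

5.03 lb product A, 1.17 lb product B

Let a = lb of product A, b = lb of product B (per 100 m²).
N: 0.065·a + 0.19·b = 0.55
P₂O₅: 0.09·a + 0.04·b = 0.5
Eliminate a: (row1) − 0.065/0.09·(row2) → 0.161111·b = 0.188889, so b = 1.17241.
Back-substitute: a = (0.55 − 0.19·1.17241) / 0.065 = 5.03448.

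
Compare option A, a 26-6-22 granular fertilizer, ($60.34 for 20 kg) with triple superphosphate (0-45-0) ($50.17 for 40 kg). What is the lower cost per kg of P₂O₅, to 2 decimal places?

option A: P₂O₅ per bag = 20 × 6% = 1.2 kg; cost = 60.34 / 1.2 = $50.2833/kg P₂O₅.
triple superphosphate: P₂O₅ per bag = 40 × 45% = 18 kg; cost = 50.17 / 18 = $2.7872/kg P₂O₅.
triple superphosphate is cheaper.

$2.79 per kg P₂O₅ (triple superphosphate)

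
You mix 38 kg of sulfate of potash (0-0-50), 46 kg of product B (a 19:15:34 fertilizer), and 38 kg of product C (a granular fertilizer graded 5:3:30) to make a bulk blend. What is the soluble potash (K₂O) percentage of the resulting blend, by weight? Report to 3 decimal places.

37.738% K₂O

Total mass = 38 + 46 + 38 = 122 kg.
K₂O mass = 50%×38 + 34%×46 + 30%×38 = 46.04 kg.
% K₂O = 46.04 / 122 = 37.7377%.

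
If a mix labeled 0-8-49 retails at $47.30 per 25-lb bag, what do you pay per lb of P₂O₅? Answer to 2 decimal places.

$23.65 per lb P₂O₅

P₂O₅ in bag = 25 × 8% = 2 lb.
Cost per lb P₂O₅ = $47.30 / 2 = $23.6500.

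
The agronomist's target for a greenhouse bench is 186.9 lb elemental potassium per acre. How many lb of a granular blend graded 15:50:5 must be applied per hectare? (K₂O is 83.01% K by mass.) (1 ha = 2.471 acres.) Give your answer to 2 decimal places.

11127.09 lb of product per hectare

As K₂O: 186.9 / 0.8301 = 225.154 lb per acre.
Product per acre = 225.154 / 5% = 4503.07 lb.
Convert to per hectare: 4503.07 × 2.471 = 11127.091 lb.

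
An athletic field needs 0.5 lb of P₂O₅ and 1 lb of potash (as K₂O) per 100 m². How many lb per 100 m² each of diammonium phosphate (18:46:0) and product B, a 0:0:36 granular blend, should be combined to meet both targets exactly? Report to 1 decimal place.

1.1 lb diammonium phosphate, 2.8 lb product B

With a, b = lb per 100 m² of diammonium phosphate and product B:
P₂O₅: 0.46·a + 0·b = 0.5
K₂O: 0·a + 0.36·b = 1
Solving simultaneously: a = 1.08696, b = 2.77778.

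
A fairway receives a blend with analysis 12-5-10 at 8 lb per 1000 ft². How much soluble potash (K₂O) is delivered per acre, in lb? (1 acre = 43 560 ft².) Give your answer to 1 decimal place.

34.8 lb K₂O per acre

K₂O per 1000 ft² = 8 × 10% = 0.8 lb.
Convert to per acre: 0.8 × 43.56 = 34.848 lb.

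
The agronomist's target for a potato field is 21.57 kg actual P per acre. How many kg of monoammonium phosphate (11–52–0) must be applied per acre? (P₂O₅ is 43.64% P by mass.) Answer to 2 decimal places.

As P₂O₅: 21.57 / 0.4364 = 49.4271 kg per acre.
Product per acre = 49.4271 / 52% = 95.0522 kg.

95.05 kg of product per acre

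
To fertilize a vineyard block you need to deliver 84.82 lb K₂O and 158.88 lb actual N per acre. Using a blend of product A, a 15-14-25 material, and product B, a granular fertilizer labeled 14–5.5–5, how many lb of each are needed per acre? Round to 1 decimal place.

142.9 lb product A, 981.7 lb product B

Let a = lb of product A, b = lb of product B (per acre).
K₂O: 0.25·a + 0.05·b = 84.82
N: 0.15·a + 0.14·b = 158.88
Eliminate a: (row1) − 0.25/0.15·(row2) → -0.183333·b = -179.98, so b = 981.709.
Back-substitute: a = (84.82 − 0.05·981.709) / 0.25 = 142.938.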